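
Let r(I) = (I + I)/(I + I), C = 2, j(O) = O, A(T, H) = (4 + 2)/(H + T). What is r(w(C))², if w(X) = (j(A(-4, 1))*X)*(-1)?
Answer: 1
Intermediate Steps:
A(T, H) = 6/(H + T)
w(X) = 2*X (w(X) = ((6/(1 - 4))*X)*(-1) = ((6/(-3))*X)*(-1) = ((6*(-⅓))*X)*(-1) = -2*X*(-1) = 2*X)
r(I) = 1 (r(I) = (2*I)/((2*I)) = (2*I)*(1/(2*I)) = 1)
r(w(C))² = 1² = 1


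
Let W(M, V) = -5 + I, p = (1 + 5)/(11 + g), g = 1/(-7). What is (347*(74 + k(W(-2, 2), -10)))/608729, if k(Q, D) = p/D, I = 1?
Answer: 9750353/231317020 ≈ 0.042151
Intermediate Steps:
g = -⅐ ≈ -0.14286
p = 21/38 (p = (1 + 5)/(11 - ⅐) = 6/(76/7) = 6*(7/76) = 21/38 ≈ 0.55263)
W(M, V) = -4 (W(M, V) = -5 + 1 = -4)
k(Q, D) = 21/(38*D)
(347*(74 + k(W(-2, 2), -10)))/608729 = (347*(74 + (21/38)/(-10)))/608729 = (347*(74 + (21/38)*(-⅒)))*(1/608729) = (347*(74 - 21/380))*(1/608729) = (347*(28099/380))*(1/608729) = (9750353/380)*(1/608729) = 9750353/231317020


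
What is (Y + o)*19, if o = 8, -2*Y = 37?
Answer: -399/2 ≈ -199.50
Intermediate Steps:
Y = -37/2 (Y = -1/2*37 = -37/2 ≈ -18.500)
(Y + o)*19 = (-37/2 + 8)*19 = -21/2*19 = -399/2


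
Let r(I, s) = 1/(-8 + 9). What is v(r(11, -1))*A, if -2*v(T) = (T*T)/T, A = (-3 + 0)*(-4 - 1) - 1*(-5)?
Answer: -10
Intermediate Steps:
r(I, s) = 1 (r(I, s) = 1/1 = 1)
A = 20 (A = -3*(-5) + 5 = 15 + 5 = 20)
v(T) = -T/2 (v(T) = -T*T/(2*T) = -T²/(2*T) = -T/2)
v(r(11, -1))*A = -½*1*20 = -½*20 = -10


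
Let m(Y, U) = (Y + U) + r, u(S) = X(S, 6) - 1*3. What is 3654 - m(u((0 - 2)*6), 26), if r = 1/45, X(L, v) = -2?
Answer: 163484/45 ≈ 3633.0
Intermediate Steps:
u(S) = -5 (u(S) = -2 - 1*3 = -2 - 3 = -5)
r = 1/45 ≈ 0.022222
m(Y, U) = 1/45 + U + Y (m(Y, U) = (Y + U) + 1/45 = (U + Y) + 1/45 = 1/45 + U + Y)
3654 - m(u((0 - 2)*6), 26) = 3654 - (1/45 + 26 - 5) = 3654 - 1*946/45 = 3654 - 946/45 = 163484/45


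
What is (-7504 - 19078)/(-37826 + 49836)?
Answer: -13291/6005 ≈ -2.2133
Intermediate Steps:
(-7504 - 19078)/(-37826 + 49836) = -26582/12010 = -26582*1/12010 = -13291/6005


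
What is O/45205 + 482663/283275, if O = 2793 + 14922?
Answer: 5367399508/2561089275 ≈ 2.0957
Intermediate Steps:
O = 17715
O/45205 + 482663/283275 = 17715/45205 + 482663/283275 = 17715*(1/45205) + 482663*(1/283275) = 3543/9041 + 482663/283275 = 5367399508/2561089275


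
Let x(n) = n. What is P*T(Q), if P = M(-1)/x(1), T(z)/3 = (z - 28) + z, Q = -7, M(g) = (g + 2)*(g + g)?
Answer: 252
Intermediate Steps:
M(g) = 2*g*(2 + g) (M(g) = (2 + g)*(2*g) = 2*g*(2 + g))
T(z) = -84 + 6*z (T(z) = 3*((z - 28) + z) = 3*((-28 + z) + z) = 3*(-28 + 2*z) = -84 + 6*z)
P = -2 (P = (2*(-1)*(2 - 1))/1 = (2*(-1)*1)*1 = -2*1 = -2)
P*T(Q) = -2*(-84 + 6*(-7)) = -2*(-84 - 42) = -2*(-126) = 252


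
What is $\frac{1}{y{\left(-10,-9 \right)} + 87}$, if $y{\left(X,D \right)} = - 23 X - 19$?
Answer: $\frac{1}{298} \approx 0.0033557$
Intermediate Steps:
$y{\left(X,D \right)} = -19 - 23 X$
$\frac{1}{y{\left(-10,-9 \right)} + 87} = \frac{1}{\left(-19 - -230\right) + 87} = \frac{1}{\left(-19 + 230\right) + 87} = \frac{1}{211 + 87} = \frac{1}{298}$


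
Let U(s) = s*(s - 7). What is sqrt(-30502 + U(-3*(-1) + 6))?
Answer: 2*I*sqrt(7621) ≈ 174.6*I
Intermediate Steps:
U(s) = s*(-7 + s)
sqrt(-30502 + U(-3*(-1) + 6)) = sqrt(-30502 + (-3*(-1) + 6)*(-7 + (-3*(-1) + 6))) = sqrt(-30502 + (3 + 6)*(-7 + (3 + 6))) = sqrt(-30502 + 9*(-7 + 9)) = sqrt(-30502 + 9*2) = sqrt(-30502 + 18) = sqrt(-30484) = 2*I*sqrt(7621)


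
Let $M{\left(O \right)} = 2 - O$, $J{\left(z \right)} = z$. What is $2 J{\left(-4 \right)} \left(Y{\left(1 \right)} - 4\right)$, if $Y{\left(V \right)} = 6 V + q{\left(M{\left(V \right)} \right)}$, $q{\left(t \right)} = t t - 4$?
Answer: $8$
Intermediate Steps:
$q{\left(t \right)} = -4 + t^{2}$ ($q{\left(t \right)} = t^{2} - 4 = -4 + t^{2}$)
$Y{\left(V \right)} = -4 + \left(2 - V\right)^{2} + 6 V$ ($Y{\left(V \right)} = 6 V + \left(-4 + \left(2 - V\right)^{2}\right) = -4 + \left(2 - V\right)^{2} + 6 V$)
$2 J{\left(-4 \right)} \left(Y{\left(1 \right)} - 4\right) = 2 \left(-4\right) \left(1 \left(2 + 1\right) - 4\right) = - 8 \left(1 \cdot 3 - 4\right) = - 8 \left(3 - 4\right) = \left(-8\right) \left(-1\right) = 8$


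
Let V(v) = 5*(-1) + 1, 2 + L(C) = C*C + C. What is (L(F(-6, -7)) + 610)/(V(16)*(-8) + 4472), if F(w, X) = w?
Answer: 319/2252 ≈ 0.14165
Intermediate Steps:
L(C) = -2 + C + C² (L(C) = -2 + (C*C + C) = -2 + (C² + C) = -2 + (C + C²) = -2 + C + C²)
V(v) = -4 (V(v) = -5 + 1 = -4)
(L(F(-6, -7)) + 610)/(V(16)*(-8) + 4472) = ((-2 - 6 + (-6)²) + 610)/(-4*(-8) + 4472) = ((-2 - 6 + 36) + 610)/(32 + 4472) = (28 + 610)/4504 = 638*(1/4504) = 319/2252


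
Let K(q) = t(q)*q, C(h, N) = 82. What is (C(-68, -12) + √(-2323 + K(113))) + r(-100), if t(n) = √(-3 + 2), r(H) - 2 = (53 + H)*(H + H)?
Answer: 9484 + √(-2323 + 113*I) ≈ 9485.2 + 48.212*I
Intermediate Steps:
r(H) = 2 + 2*H*(53 + H) (r(H) = 2 + (53 + H)*(H + H) = 2 + (53 + H)*(2*H) = 2 + 2*H*(53 + H))
t(n) = I (t(n) = √(-1) = I)
K(q) = I*q
(C(-68, -12) + √(-2323 + K(113))) + r(-100) = (82 + √(-2323 + I*113)) + (2 + 2*(-100)² + 106*(-100)) = (82 + √(-2323 + 113*I)) + (2 + 2*10000 - 10600) = (82 + √(-2323 + 113*I)) + (2 + 20000 - 10600) = (82 + √(-2323 + 113*I)) + 9402 = 9484 + √(-2323 + 113*I)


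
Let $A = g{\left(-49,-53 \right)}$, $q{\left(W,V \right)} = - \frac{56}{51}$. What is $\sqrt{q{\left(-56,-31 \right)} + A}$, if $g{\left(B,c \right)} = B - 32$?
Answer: $\frac{i \sqrt{213537}}{51} \approx 9.0608 i$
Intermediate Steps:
$q{\left(W,V \right)} = - \frac{56}{51}$ ($q{\left(W,V \right)} = \left(-56\right) \frac{1}{51} = - \frac{56}{51}$)
$g{\left(B,c \right)} = -32 + B$
$A = -81$ ($A = -32 - 49 = -81$)
$\sqrt{q{\left(-56,-31 \right)} + A} = \sqrt{- \frac{56}{51} - 81} = \sqrt{- \frac{4187}{51}} = \frac{i \sqrt{213537}}{51}$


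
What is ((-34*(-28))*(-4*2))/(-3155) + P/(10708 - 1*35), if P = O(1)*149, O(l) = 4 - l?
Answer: 82695853/33673315 ≈ 2.4558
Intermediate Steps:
P = 447 (P = (4 - 1*1)*149 = (4 - 1)*149 = 3*149 = 447)
((-34*(-28))*(-4*2))/(-3155) + P/(10708 - 1*35) = ((-34*(-28))*(-4*2))/(-3155) + 447/(10708 - 1*35) = (952*(-8))*(-1/3155) + 447/(10708 - 35) = -7616*(-1/3155) + 447/10673 = 7616/3155 + 447*(1/10673) = 7616/3155 + 447/10673 = 82695853/33673315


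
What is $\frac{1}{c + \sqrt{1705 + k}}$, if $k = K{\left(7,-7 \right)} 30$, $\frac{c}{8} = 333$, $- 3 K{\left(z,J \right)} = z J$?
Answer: $\frac{2664}{7094701} - \frac{\sqrt{2195}}{7094701} \approx 0.00036889$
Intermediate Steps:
$K{\left(z,J \right)} = - \frac{J z}{3}$ ($K{\left(z,J \right)} = - \frac{z J}{3} = - \frac{J z}{3}$)
$c = 2664$ ($c = 8 \cdot 333 = 2664$)
$k = 490$ ($k = \left(- \frac{1}{3}\right) \left(-7\right) 7 \cdot 30 = \frac{49}{3} \cdot 30 = 490$)
$\frac{1}{c + \sqrt{1705 + k}} = \frac{1}{2664 + \sqrt{1705 + 490}} = \frac{1}{2664 + \sqrt{2195}}$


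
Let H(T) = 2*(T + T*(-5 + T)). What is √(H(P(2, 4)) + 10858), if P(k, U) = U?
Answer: √10858 ≈ 104.20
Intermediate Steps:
H(T) = 2*T + 2*T*(-5 + T)
√(H(P(2, 4)) + 10858) = √(2*4*(-4 + 4) + 10858) = √(2*4*0 + 10858) = √(0 + 10858) = √10858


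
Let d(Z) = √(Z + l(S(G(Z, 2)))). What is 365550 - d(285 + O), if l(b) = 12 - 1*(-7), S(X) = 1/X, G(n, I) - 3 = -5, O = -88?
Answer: 365550 - 6*√6 ≈ 3.6554e+5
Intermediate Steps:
G(n, I) = -2 (G(n, I) = 3 - 5 = -2)
S(X) = 1/X
l(b) = 19 (l(b) = 12 + 7 = 19)
d(Z) = √(19 + Z) (d(Z) = √(Z + 19) = √(19 + Z))
365550 - d(285 + O) = 365550 - √(19 + (285 - 88)) = 365550 - √(19 + 197) = 365550 - √216 = 365550 - 6*√6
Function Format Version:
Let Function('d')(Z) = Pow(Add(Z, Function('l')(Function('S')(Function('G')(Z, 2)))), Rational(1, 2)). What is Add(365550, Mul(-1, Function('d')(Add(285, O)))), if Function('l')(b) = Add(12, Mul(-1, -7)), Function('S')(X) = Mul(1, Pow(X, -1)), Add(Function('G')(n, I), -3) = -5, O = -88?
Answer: Add(365550, Mul(-6, Pow(6, Rational(1, 2)))) ≈ 3.6554e+5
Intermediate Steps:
Function('G')(n, I) = -2 (Function('G')(n, I) = Add(3, -5) = -2)
Function('S')(X) = Pow(X, -1)
Function('l')(b) = 19 (Function('l')(b) = Add(12, 7) = 19)
Function('d')(Z) = Pow(Add(19, Z), Rational(1, 2)) (Function('d')(Z) = Pow(Add(Z, 19), Rational(1, 2)) = Pow(Add(19, Z), Rational(1, 2)))
Add(365550, Mul(-1, Function('d')(Add(285, O)))) = Add(365550, Mul(-1, Pow(Add(19, Add(285, -88)), Rational(1, 2)))) = Add(365550, Mul(-1, Pow(Add(19, 197), Rational(1, 2)))) = Add(365550, Mul(-1, Pow(216, Rational(1, 2)))) = Add(365550, Mul(-1, Mul(6, Pow(6, Rational(1, 2))))) = Add(365550, Mul(-6, Pow(6, Rational(1, 2))))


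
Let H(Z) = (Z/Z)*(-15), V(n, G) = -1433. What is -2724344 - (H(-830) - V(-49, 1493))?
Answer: -2725762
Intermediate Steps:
H(Z) = -15 (H(Z) = 1*(-15) = -15)
-2724344 - (H(-830) - V(-49, 1493)) = -2724344 - (-15 - 1*(-1433)) = -2724344 - (-15 + 1433) = -2724344 - 1*1418 = -2724344 - 1418 = -2725762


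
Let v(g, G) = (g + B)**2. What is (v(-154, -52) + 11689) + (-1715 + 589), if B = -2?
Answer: 34899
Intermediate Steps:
v(g, G) = (-2 + g)**2 (v(g, G) = (g - 2)**2 = (-2 + g)**2)
(v(-154, -52) + 11689) + (-1715 + 589) = ((-2 - 154)**2 + 11689) + (-1715 + 589) = ((-156)**2 + 11689) - 1126 = (24336 + 11689) - 1126 = 36025 - 1126 = 34899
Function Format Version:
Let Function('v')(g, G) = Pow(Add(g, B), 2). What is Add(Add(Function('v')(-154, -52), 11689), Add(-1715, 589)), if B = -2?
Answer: 34899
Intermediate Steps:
Function('v')(g, G) = Pow(Add(-2, g), 2) (Function('v')(g, G) = Pow(Add(g, -2), 2) = Pow(Add(-2, g), 2))
Add(Add(Function('v')(-154, -52), 11689), Add(-1715, 589)) = Add(Add(Pow(Add(-2, -154), 2), 11689), Add(-1715, 589)) = Add(Add(Pow(-156, 2), 11689), -1126) = Add(Add(24336, 11689), -1126) = Add(36025, -1126) = 34899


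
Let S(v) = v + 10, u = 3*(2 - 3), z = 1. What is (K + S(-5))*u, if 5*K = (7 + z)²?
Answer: -267/5 ≈ -53.400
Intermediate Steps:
u = -3 (u = 3*(-1) = -3)
S(v) = 10 + v
K = 64/5 (K = (7 + 1)²/5 = (⅕)*8² = (⅕)*64 = 64/5 ≈ 12.800)
(K + S(-5))*u = (64/5 + (10 - 5))*(-3) = (64/5 + 5)*(-3) = (89/5)*(-3) = -267/5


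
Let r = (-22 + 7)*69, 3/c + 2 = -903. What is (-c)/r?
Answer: -1/312225 ≈ -3.2028e-6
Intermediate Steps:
c = -3/905 (c = 3/(-2 - 903) = 3/(-905) = 3*(-1/905) = -3/905 ≈ -0.0033149)
r = -1035 (r = -15*69 = -1035)
(-c)/r = -1*(-3/905)/(-1035) = (3/905)*(-1/1035) = -1/312225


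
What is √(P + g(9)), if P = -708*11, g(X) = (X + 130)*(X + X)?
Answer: I*√5286 ≈ 72.705*I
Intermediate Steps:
g(X) = 2*X*(130 + X) (g(X) = (130 + X)*(2*X) = 2*X*(130 + X))
P = -7788
√(P + g(9)) = √(-7788 + 2*9*(130 + 9)) = √(-7788 + 2*9*139) = √(-7788 + 2502) = √(-5286) = I*√5286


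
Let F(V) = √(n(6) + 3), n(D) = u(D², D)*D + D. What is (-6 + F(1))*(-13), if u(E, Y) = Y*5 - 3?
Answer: 78 - 39*√19 ≈ -91.997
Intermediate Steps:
u(E, Y) = -3 + 5*Y (u(E, Y) = 5*Y - 3 = -3 + 5*Y)
n(D) = D + D*(-3 + 5*D) (n(D) = (-3 + 5*D)*D + D = D*(-3 + 5*D) + D = D + D*(-3 + 5*D))
F(V) = 3*√19 (F(V) = √(6*(-2 + 5*6) + 3) = √(6*(-2 + 30) + 3) = √(6*28 + 3) = √(168 + 3) = √171 = 3*√19)
(-6 + F(1))*(-13) = (-6 + 3*√19)*(-13) = 78 - 39*√19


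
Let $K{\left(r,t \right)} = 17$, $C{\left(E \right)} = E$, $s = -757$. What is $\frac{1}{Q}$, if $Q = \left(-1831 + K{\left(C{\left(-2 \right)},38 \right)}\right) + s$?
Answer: $- \frac{1}{2571} \approx -0.00038895$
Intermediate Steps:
$Q = -2571$ ($Q = \left(-1831 + 17\right) - 757 = -1814 - 757 = -2571$)
$\frac{1}{Q} = \frac{1}{-2571} = - \frac{1}{2571}$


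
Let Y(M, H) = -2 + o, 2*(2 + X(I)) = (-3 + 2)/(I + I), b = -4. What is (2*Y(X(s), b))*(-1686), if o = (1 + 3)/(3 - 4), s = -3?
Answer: 20232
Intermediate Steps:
X(I) = -2 - 1/(4*I) (X(I) = -2 + ((-3 + 2)/(I + I))/2 = -2 + (-1/(2*I))/2 = -2 - 1/(4*I))
o = -4 (o = 4/(-1) = 4*(-1) = -4)
Y(M, H) = -6 (Y(M, H) = -2 - 4 = -6)
(2*Y(X(s), b))*(-1686) = (2*(-6))*(-1686) = -12*(-1686) = 20232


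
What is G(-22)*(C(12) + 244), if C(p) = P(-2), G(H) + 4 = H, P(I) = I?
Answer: -6292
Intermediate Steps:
G(H) = -4 + H
C(p) = -2
G(-22)*(C(12) + 244) = (-4 - 22)*(-2 + 244) = -26*242 = -6292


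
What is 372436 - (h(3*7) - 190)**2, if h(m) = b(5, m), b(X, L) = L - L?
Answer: 336336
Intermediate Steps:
b(X, L) = 0
h(m) = 0
372436 - (h(3*7) - 190)**2 = 372436 - (0 - 190)**2 = 372436 - 1*(-190)**2 = 372436 - 1*36100 = 372436 - 36100 = 336336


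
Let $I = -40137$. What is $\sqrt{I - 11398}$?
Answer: $i \sqrt{51535} \approx 227.01 i$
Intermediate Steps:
$\sqrt{I - 11398} = \sqrt{-40137 - 11398} = \sqrt{-51535} = i \sqrt{51535}$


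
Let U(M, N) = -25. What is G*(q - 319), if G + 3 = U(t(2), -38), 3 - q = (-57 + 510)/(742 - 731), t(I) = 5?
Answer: 110012/11 ≈ 10001.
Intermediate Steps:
q = -420/11 (q = 3 - (-57 + 510)/(742 - 731) = 3 - 453/11 = -420/11 ≈ -38.182)
G = -28 (G = -3 - 25 = -28)
G*(q - 319) = -28*(-420/11 - 319) = -28*(-3929/11) = 110012/11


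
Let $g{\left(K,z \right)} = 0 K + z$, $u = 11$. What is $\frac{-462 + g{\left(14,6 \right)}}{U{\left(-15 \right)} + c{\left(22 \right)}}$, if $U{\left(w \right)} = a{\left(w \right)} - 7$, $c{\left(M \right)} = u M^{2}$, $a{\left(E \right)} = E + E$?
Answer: $- \frac{456}{5287} \approx -0.086249$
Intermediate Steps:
$a{\left(E \right)} = 2 E$
$c{\left(M \right)} = 11 M^{2}$
$g{\left(K,z \right)} = z$ ($g{\left(K,z \right)} = 0 + z = z$)
$U{\left(w \right)} = -7 + 2 w$ ($U{\left(w \right)} = 2 w - 7 = -7 + 2 w$)
$\frac{-462 + g{\left(14,6 \right)}}{U{\left(-15 \right)} + c{\left(22 \right)}} = \frac{-462 + 6}{\left(-7 + 2 \left(-15\right)\right) + 11 \cdot 22^{2}} = - \frac{456}{\left(-7 - 30\right) + 11 \cdot 484} = - \frac{456}{-37 + 5324} = - \frac{456}{5287}$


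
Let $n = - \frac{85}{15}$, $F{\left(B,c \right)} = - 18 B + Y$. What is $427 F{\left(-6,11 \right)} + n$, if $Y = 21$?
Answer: $\frac{165232}{3} \approx 55077.0$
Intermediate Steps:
$F{\left(B,c \right)} = 21 - 18 B$ ($F{\left(B,c \right)} = - 18 B + 21 = 21 - 18 B$)
$n = - \frac{17}{3}$ ($n = \left(-85\right) \frac{1}{15} = - \frac{17}{3} \approx -5.6667$)
$427 F{\left(-6,11 \right)} + n = 427 \left(21 - -108\right) - \frac{17}{3} = 427 \left(21 + 108\right) - \frac{17}{3} = 427 \cdot 129 - \frac{17}{3} = 55083 - \frac{17}{3} = \frac{165232}{3}$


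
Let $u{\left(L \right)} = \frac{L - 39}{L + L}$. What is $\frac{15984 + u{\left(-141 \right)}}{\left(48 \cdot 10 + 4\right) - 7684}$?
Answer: $- \frac{125213}{56400} \approx -2.2201$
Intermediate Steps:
$u{\left(L \right)} = \frac{-39 + L}{2 L}$
$\frac{15984 + u{\left(-141 \right)}}{\left(48 \cdot 10 + 4\right) - 7684} = \frac{15984 + \frac{-39 - 141}{2 \left(-141\right)}}{\left(48 \cdot 10 + 4\right) - 7684} = \frac{15984 + \frac{1}{2} \left(- \frac{1}{141}\right) \left(-180\right)}{\left(480 + 4\right) - 7684} = \frac{15984 + \frac{30}{47}}{484 - 7684} = \frac{751278}{47 \left(-7200\right)} = \frac{751278}{47} \left(- \frac{1}{7200}\right) = - \frac{125213}{56400}$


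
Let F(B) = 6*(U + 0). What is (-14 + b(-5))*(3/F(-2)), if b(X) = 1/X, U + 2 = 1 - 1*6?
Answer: 71/70 ≈ 1.0143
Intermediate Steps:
U = -7 (U = -2 + (1 - 1*6) = -2 + (1 - 6) = -2 - 5 = -7)
F(B) = -42 (F(B) = 6*(-7 + 0) = 6*(-7) = -42)
b(X) = 1/X
(-14 + b(-5))*(3/F(-2)) = (-14 + 1/(-5))*(3/(-42)) = (-14 - ⅕)*(3*(-1/42)) = -71/5*(-1/14) = 71/70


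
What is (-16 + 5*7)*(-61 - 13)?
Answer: -1406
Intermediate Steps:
(-16 + 5*7)*(-61 - 13) = (-16 + 35)*(-74) = 19*(-74) = -1406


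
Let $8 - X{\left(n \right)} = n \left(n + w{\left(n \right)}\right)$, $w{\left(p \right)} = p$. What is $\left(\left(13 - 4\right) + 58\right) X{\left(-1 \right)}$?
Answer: $402$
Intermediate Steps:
$X{\left(n \right)} = 8 - 2 n^{2}$ ($X{\left(n \right)} = 8 - n \left(n + n\right) = 8 - n 2 n = 8 - 2 n^{2}$)
$\left(\left(13 - 4\right) + 58\right) X{\left(-1 \right)} = \left(\left(13 - 4\right) + 58\right) \left(8 - 2 \left(-1\right)^{2}\right) = \left(\left(13 - 4\right) + 58\right) \left(8 - 2\right) = \left(9 + 58\right) \left(8 - 2\right) = 67 \cdot 6 = 402$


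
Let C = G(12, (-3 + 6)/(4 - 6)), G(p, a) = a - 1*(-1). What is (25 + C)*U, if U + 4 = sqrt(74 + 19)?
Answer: -98 + 49*sqrt(93)/2 ≈ 138.27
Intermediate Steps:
G(p, a) = 1 + a (G(p, a) = a + 1 = 1 + a)
C = -1/2 (C = 1 + (-3 + 6)/(4 - 6) = 1 + 3/(-2) = 1 + 3*(-1/2) = 1 - 3/2 = -1/2 ≈ -0.50000)
U = -4 + sqrt(93) (U = -4 + sqrt(74 + 19) = -4 + sqrt(93) ≈ 5.6437)
(25 + C)*U = (25 - 1/2)*(-4 + sqrt(93)) = 49*(-4 + sqrt(93))/2 = -98 + 49*sqrt(93)/2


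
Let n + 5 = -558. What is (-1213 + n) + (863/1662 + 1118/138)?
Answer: -22519947/12742 ≈ -1767.4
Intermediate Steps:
n = -563 (n = -5 - 558 = -563)
(-1213 + n) + (863/1662 + 1118/138) = (-1213 - 563) + (863/1662 + 1118/138) = -1776 + (863*(1/1662) + 1118*(1/138)) = -1776 + (863/1662 + 559/69) = -1776 + 109845/12742 = -22519947/12742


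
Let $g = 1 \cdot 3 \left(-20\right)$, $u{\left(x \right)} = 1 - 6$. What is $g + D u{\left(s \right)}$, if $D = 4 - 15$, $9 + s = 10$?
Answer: $-5$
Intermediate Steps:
$s = 1$ ($s = -9 + 10 = 1$)
$u{\left(x \right)} = -5$ ($u{\left(x \right)} = 1 - 6 = -5$)
$D = -11$ ($D = 4 - 15 = -11$)
$g = -60$ ($g = 3 \left(-20\right) = -60$)
$g + D u{\left(s \right)} = -60 - -55 = -60 + 55 = -5$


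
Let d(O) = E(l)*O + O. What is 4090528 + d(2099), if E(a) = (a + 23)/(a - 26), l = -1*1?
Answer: 110454751/27 ≈ 4.0909e+6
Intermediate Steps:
l = -1
E(a) = (23 + a)/(-26 + a)
d(O) = 5*O/27 (d(O) = ((23 - 1)/(-26 - 1))*O + O = (22/(-27))*O + O = (-1/27*22)*O + O = -22*O/27 + O = 5*O/27)
4090528 + d(2099) = 4090528 + (5/27)*2099 = 4090528 + 10495/27 = 110454751/27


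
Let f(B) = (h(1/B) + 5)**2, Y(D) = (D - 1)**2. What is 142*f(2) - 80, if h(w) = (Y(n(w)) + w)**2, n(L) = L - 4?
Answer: 3448243991/128 ≈ 2.6939e+7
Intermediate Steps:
n(L) = -4 + L
Y(D) = (-1 + D)**2
h(w) = (w + (-5 + w)**2)**2 (h(w) = ((-1 + (-4 + w))**2 + w)**2 = ((-5 + w)**2 + w)**2 = (w + (-5 + w)**2)**2)
f(B) = (5 + (1/B + (-5 + 1/B)**2)**2)**2 (f(B) = ((1/B + (-5 + 1/B)**2)**2 + 5)**2 = (5 + (1/B + (-5 + 1/B)**2)**2)**2)
142*f(2) - 80 = 142*(((2 + (-1 + 5*2)**2)**2 + 5*2**4)**2/2**8) - 80 = 142*(((2 + (-1 + 10)**2)**2 + 5*16)**2/256) - 80 = 142*(((2 + 9**2)**2 + 80)**2/256) - 80 = 142*(((2 + 81)**2 + 80)**2/256) - 80 = 142*((83**2 + 80)**2/256) - 80 = 142*((6889 + 80)**2/256) - 80 = 142*((1/256)*6969**2) - 80 = 142*((1/256)*48566961) - 80 = 142*(48566961/256) - 80 = 3448254231/128 - 80 = 3448243991/128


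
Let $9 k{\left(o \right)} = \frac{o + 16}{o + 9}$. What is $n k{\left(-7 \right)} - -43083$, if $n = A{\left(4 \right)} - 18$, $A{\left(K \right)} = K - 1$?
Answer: $\frac{86151}{2} \approx 43076.0$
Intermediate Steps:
$k{\left(o \right)} = \frac{16 + o}{9 \left(9 + o\right)}$ ($k{\left(o \right)} = \frac{\left(o + 16\right) \frac{1}{o + 9}}{9} = \frac{\left(16 + o\right) \frac{1}{9 + o}}{9} = \frac{\frac{1}{9 + o} \left(16 + o\right)}{9} = \frac{16 + o}{9 \left(9 + o\right)}$)
$A{\left(K \right)} = -1 + K$
$n = -15$ ($n = \left(-1 + 4\right) - 18 = 3 - 18 = -15$)
$n k{\left(-7 \right)} - -43083 = - 15 \frac{16 - 7}{9 \left(9 - 7\right)} - -43083 = - 15 \cdot \frac{1}{9} \cdot \frac{1}{2} \cdot 9 + 43083 = \left(-15\right) \frac{1}{2} + 43083 = - \frac{15}{2} + 43083 = \frac{86151}{2}$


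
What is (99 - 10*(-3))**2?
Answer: 16641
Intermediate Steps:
(99 - 10*(-3))**2 = (99 + 30)**2 = 129**2 = 16641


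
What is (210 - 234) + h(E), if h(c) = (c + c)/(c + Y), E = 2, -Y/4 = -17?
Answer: -838/35 ≈ -23.943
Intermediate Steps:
Y = 68 (Y = -4*(-17) = 68)
h(c) = 2*c/(68 + c) (h(c) = (c + c)/(c + 68) = (2*c)/(68 + c) = 2*c/(68 + c))
(210 - 234) + h(E) = (210 - 234) + 2*2/(68 + 2) = -24 + 2*2/70 = -24 + 2*2*(1/70) = -24 + 2/35 = -838/35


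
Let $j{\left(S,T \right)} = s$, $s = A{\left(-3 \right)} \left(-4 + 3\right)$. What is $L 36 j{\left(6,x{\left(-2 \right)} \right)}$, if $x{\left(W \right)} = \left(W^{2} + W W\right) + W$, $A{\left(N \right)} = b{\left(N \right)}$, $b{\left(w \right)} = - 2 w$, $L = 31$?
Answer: $-6696$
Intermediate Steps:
$A{\left(N \right)} = - 2 N$
$x{\left(W \right)} = W + 2 W^{2}$ ($x{\left(W \right)} = \left(W^{2} + W^{2}\right) + W = 2 W^{2} + W = W + 2 W^{2}$)
$s = -6$ ($s = \left(-2\right) \left(-3\right) \left(-4 + 3\right) = 6 \left(-1\right) = -6$)
$j{\left(S,T \right)} = -6$
$L 36 j{\left(6,x{\left(-2 \right)} \right)} = 31 \cdot 36 \left(-6\right) = 1116 \left(-6\right) = -6696$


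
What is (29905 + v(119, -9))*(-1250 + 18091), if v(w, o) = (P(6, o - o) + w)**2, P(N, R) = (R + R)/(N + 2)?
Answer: 742115506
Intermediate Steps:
P(N, R) = 2*R/(2 + N) (P(N, R) = (2*R)/(2 + N) = 2*R/(2 + N))
v(w, o) = w**2 (v(w, o) = (2*(o - o)/(2 + 6) + w)**2 = (2*0/8 + w)**2 = (2*0*(1/8) + w)**2 = (0 + w)**2 = w**2)
(29905 + v(119, -9))*(-1250 + 18091) = (29905 + 119**2)*(-1250 + 18091) = (29905 + 14161)*16841 = 44066*16841 = 742115506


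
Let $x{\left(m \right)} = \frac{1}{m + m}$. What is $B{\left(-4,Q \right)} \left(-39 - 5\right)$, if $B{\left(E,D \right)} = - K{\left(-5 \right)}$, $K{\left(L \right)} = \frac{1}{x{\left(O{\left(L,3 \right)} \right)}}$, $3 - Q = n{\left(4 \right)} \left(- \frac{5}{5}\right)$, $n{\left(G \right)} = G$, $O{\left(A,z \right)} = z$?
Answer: $264$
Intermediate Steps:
$x{\left(m \right)} = \frac{1}{2 m}$
$Q = 7$ ($Q = 3 - 4 \left(- \frac{5}{5}\right) = 3 - 4 \left(\left(-5\right) \frac{1}{5}\right) = 3 - 4 \left(-1\right) = 3 - -4 = 3 + 4 = 7$)
$K{\left(L \right)} = 6$ ($K{\left(L \right)} = \frac{1}{\frac{1}{2} \cdot \frac{1}{3}} = \frac{1}{\frac{1}{6}} = 6$)
$B{\left(E,D \right)} = -6$ ($B{\left(E,D \right)} = \left(-1\right) 6 = -6$)
$B{\left(-4,Q \right)} \left(-39 - 5\right) = - 6 \left(-39 - 5\right) = \left(-6\right) \left(-44\right) = 264$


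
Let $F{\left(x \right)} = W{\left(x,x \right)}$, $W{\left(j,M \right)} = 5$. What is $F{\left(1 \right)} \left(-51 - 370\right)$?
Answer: $-2105$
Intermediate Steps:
$F{\left(x \right)} = 5$
$F{\left(1 \right)} \left(-51 - 370\right) = 5 \left(-51 - 370\right) = 5 \left(-421\right) = -2105$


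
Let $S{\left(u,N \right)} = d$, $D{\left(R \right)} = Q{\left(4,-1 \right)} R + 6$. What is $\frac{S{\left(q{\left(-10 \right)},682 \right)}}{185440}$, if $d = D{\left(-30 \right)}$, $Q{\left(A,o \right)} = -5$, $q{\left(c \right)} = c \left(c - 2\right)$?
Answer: $\frac{39}{46360} \approx 0.00084124$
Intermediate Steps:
$q{\left(c \right)} = c \left(-2 + c\right)$
$D{\left(R \right)} = 6 - 5 R$ ($D{\left(R \right)} = - 5 R + 6 = 6 - 5 R$)
$d = 156$ ($d = 6 - -150 = 6 + 150 = 156$)
$S{\left(u,N \right)} = 156$
$\frac{S{\left(q{\left(-10 \right)},682 \right)}}{185440} = \frac{156}{185440} = 156 \cdot \frac{1}{185440} = \frac{39}{46360}$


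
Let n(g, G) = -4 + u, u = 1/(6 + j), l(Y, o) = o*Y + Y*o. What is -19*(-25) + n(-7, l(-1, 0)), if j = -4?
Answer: 943/2 ≈ 471.50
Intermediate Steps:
l(Y, o) = 2*Y*o (l(Y, o) = Y*o + Y*o = 2*Y*o)
u = ½ (u = 1/(6 - 4) = 1/2 = ½ ≈ 0.50000)
n(g, G) = -7/2 (n(g, G) = -4 + ½ = -7/2)
-19*(-25) + n(-7, l(-1, 0)) = -19*(-25) - 7/2 = 475 - 7/2 = 943/2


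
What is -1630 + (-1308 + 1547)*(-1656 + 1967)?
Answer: 72699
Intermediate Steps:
-1630 + (-1308 + 1547)*(-1656 + 1967) = -1630 + 239*311 = -1630 + 74329 = 72699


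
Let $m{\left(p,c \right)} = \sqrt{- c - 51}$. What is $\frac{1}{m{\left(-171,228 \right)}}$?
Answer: $- \frac{i \sqrt{31}}{93} \approx - 0.059868 i$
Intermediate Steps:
$m{\left(p,c \right)} = \sqrt{-51 - c}$
$\frac{1}{m{\left(-171,228 \right)}} = \frac{1}{\sqrt{-51 - 228}} = \frac{1}{\sqrt{-279}} = \frac{1}{3 i \sqrt{31}} = - \frac{i \sqrt{31}}{93}$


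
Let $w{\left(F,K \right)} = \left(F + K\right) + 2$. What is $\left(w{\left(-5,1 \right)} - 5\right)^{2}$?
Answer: $49$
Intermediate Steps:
$w{\left(F,K \right)} = 2 + F + K$
$\left(w{\left(-5,1 \right)} - 5\right)^{2} = \left(\left(2 - 5 + 1\right) - 5\right)^{2} = \left(-2 - 5\right)^{2} = \left(-7\right)^{2} = 49$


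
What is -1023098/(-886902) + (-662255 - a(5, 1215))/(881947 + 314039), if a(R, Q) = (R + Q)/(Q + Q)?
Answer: 25768333791355/42959256202566 ≈ 0.59983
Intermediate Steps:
a(R, Q) = (Q + R)/(2*Q) (a(R, Q) = (Q + R)/((2*Q)) = (Q + R)*(1/(2*Q)) = (Q + R)/(2*Q))
-1023098/(-886902) + (-662255 - a(5, 1215))/(881947 + 314039) = -1023098/(-886902) + (-662255 - (1215 + 5)/(2*1215))/(881947 + 314039) = -1023098*(-1/886902) + (-662255 - 1220/(2*1215))/1195986 = 511549/443451 + (-662255 - 1*122/243)*(1/1195986) = 511549/443451 + (-662255 - 122/243)*(1/1195986) = 511549/443451 - 160928087/243*1/1195986 = 511549/443451 - 160928087/290624598 = 25768333791355/42959256202566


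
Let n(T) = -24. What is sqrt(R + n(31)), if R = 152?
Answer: 8*sqrt(2) ≈ 11.314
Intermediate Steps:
sqrt(R + n(31)) = sqrt(152 - 24) = sqrt(128) = 8*sqrt(2)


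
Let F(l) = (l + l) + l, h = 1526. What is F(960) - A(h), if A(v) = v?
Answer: 1354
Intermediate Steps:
F(l) = 3*l (F(l) = 2*l + l = 3*l)
F(960) - A(h) = 3*960 - 1*1526 = 2880 - 1526 = 1354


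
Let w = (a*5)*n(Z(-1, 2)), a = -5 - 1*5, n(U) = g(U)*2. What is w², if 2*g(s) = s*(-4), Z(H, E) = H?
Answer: 40000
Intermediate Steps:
g(s) = -2*s (g(s) = (s*(-4))/2 = (-4*s)/2 = -2*s)
n(U) = -4*U (n(U) = -2*U*2 = -4*U)
a = -10 (a = -5 - 5 = -10)
w = -200 (w = (-10*5)*(-4*(-1)) = -50*4 = -200)
w² = (-200)² = 40000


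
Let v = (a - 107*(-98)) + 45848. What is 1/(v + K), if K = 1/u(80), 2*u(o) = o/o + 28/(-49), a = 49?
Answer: 3/169163 ≈ 1.7734e-5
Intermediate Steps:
u(o) = 3/14 (u(o) = (o/o + 28/(-49))/2 = (1 + 28*(-1/49))/2 = (1 - 4/7)/2 = (1/2)*(3/7) = 3/14)
v = 56383 (v = (49 - 107*(-98)) + 45848 = (49 + 10486) + 45848 = 10535 + 45848 = 56383)
K = 14/3 (K = 1/(3/14) = 14/3 ≈ 4.6667)
1/(v + K) = 1/(56383 + 14/3) = 1/(169163/3) = 3/169163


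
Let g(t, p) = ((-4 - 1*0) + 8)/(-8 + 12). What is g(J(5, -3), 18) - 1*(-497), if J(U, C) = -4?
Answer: 498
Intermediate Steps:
g(t, p) = 1 (g(t, p) = ((-4 + 0) + 8)/4 = (-4 + 8)*(¼) = 4*(¼) = 1)
g(J(5, -3), 18) - 1*(-497) = 1 - 1*(-497) = 1 + 497 = 498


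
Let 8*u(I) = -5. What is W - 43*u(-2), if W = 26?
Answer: 423/8 ≈ 52.875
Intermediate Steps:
u(I) = -5/8 (u(I) = (1/8)*(-5) = -5/8)
W - 43*u(-2) = 26 - 43*(-5/8) = 26 + 215/8 = 423/8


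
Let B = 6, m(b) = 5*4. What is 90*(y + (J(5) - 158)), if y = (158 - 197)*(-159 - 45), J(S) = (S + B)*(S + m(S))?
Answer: 726570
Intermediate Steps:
m(b) = 20
J(S) = (6 + S)*(20 + S) (J(S) = (S + 6)*(S + 20) = (6 + S)*(20 + S))
y = 7956 (y = -39*(-204) = 7956)
90*(y + (J(5) - 158)) = 90*(7956 + ((120 + 5² + 26*5) - 158)) = 90*(7956 + ((120 + 25 + 130) - 158)) = 90*(7956 + (275 - 158)) = 90*(7956 + 117) = 90*8073 = 726570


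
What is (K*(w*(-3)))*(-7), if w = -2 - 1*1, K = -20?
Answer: 1260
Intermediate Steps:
w = -3 (w = -2 - 1 = -3)
(K*(w*(-3)))*(-7) = -(-60)*(-3)*(-7) = -20*9*(-7) = -180*(-7) = 1260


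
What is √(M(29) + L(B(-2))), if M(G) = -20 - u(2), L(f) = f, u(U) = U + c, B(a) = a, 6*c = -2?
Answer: I*√213/3 ≈ 4.8648*I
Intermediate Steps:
c = -⅓ (c = (⅙)*(-2) = -⅓ ≈ -0.33333)
u(U) = -⅓ + U (u(U) = U - ⅓ = -⅓ + U)
M(G) = -65/3 (M(G) = -20 - (-⅓ + 2) = -20 - 1*5/3 = -20 - 5/3 = -65/3)
√(M(29) + L(B(-2))) = √(-65/3 - 2) = √(-71/3) = I*√213/3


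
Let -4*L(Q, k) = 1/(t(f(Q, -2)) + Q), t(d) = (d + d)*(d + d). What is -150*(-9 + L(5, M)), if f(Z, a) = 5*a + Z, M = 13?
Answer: 18905/14 ≈ 1350.4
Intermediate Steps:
f(Z, a) = Z + 5*a
t(d) = 4*d**2 (t(d) = (2*d)*(2*d) = 4*d**2)
L(Q, k) = -1/(4*(Q + 4*(-10 + Q)**2)) (L(Q, k) = -1/(4*(4*(Q + 5*(-2))**2 + Q)) = -1/(4*(4*(Q - 10)**2 + Q)) = -1/(4*(4*(-10 + Q)**2 + Q)) = -1/(4*(Q + 4*(-10 + Q)**2)))
-150*(-9 + L(5, M)) = -150*(-9 - 1/(4*5 + 16*(-10 + 5)**2)) = -150*(-9 - 1/(20 + 16*(-5)**2)) = -150*(-9 - 1/(20 + 16*25)) = -150*(-9 - 1/(20 + 400)) = -150*(-9 - 1/420) = -150*(-3781/420) = 18905/14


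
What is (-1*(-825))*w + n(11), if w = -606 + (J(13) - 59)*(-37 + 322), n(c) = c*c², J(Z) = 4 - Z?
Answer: -16487119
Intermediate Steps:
n(c) = c³
w = -19986 (w = -606 + ((4 - 1*13) - 59)*(-37 + 322) = -606 + ((4 - 13) - 59)*285 = -606 + (-9 - 59)*285 = -606 - 68*285 = -606 - 19380 = -19986)
(-1*(-825))*w + n(11) = -1*(-825)*(-19986) + 11³ = 825*(-19986) + 1331 = -16488450 + 1331 = -16487119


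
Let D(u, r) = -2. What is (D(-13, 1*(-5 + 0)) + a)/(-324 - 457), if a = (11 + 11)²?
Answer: -482/781 ≈ -0.61716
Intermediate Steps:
a = 484 (a = 22² = 484)
(D(-13, 1*(-5 + 0)) + a)/(-324 - 457) = (-2 + 484)/(-324 - 457) = 482/(-781) = 482*(-1/781) = -482/781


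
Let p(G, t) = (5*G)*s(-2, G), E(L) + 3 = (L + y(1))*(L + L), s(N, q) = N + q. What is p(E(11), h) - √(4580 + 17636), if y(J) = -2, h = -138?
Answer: 188175 - 2*√5554 ≈ 1.8803e+5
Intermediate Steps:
E(L) = -3 + 2*L*(-2 + L) (E(L) = -3 + (L - 2)*(L + L) = -3 + (-2 + L)*(2*L) = -3 + 2*L*(-2 + L))
p(G, t) = 5*G*(-2 + G) (p(G, t) = (5*G)*(-2 + G) = 5*G*(-2 + G))
p(E(11), h) - √(4580 + 17636) = 5*(-3 - 4*11 + 2*11²)*(-2 + (-3 - 4*11 + 2*11²)) - √(4580 + 17636) = 5*(-3 - 44 + 2*121)*(-2 + (-3 - 44 + 2*121)) - √22216 = 5*(-3 - 44 + 242)*(-2 + (-3 - 44 + 242)) - 2*√5554 = 5*195*(-2 + 195) - 2*√5554 = 5*195*193 - 2*√5554 = 188175 - 2*√5554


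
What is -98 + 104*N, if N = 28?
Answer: 2814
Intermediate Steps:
-98 + 104*N = -98 + 104*28 = -98 + 2912 = 2814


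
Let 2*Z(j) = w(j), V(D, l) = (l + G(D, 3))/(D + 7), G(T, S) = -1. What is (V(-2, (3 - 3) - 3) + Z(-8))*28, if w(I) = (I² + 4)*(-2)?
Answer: -9632/5 ≈ -1926.4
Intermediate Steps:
w(I) = -8 - 2*I² (w(I) = (4 + I²)*(-2) = -8 - 2*I²)
V(D, l) = (-1 + l)/(7 + D) (V(D, l) = (l - 1)/(D + 7) = (-1 + l)/(7 + D))
Z(j) = -4 - j² (Z(j) = (-8 - 2*j²)/2 = -4 - j²)
(V(-2, (3 - 3) - 3) + Z(-8))*28 = ((-1 + ((3 - 3) - 3))/(7 - 2) + (-4 - 1*(-8)²))*28 = ((-1 + (0 - 3))/5 + (-4 - 1*64))*28 = ((-1 - 3)/5 + (-4 - 64))*28 = ((⅕)*(-4) - 68)*28 = (-⅘ - 68)*28 = -344/5*28 = -9632/5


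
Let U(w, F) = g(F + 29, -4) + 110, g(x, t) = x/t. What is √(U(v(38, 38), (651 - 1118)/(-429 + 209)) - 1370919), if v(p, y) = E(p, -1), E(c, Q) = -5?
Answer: I*√66347532185/220 ≈ 1170.8*I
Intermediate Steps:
v(p, y) = -5
U(w, F) = 411/4 - F/4 (U(w, F) = (F + 29)/(-4) + 110 = (29 + F)*(-¼) + 110 = (-29/4 - F/4) + 110 = 411/4 - F/4)
√(U(v(38, 38), (651 - 1118)/(-429 + 209)) - 1370919) = √((411/4 - (651 - 1118)/(4*(-429 + 209))) - 1370919) = √((411/4 - (-467)/(4*(-220))) - 1370919) = √((411/4 - (-467)*(-1)/(4*220)) - 1370919) = √((411/4 - ¼*467/220) - 1370919) = √((411/4 - 467/880) - 1370919) = √(89953/880 - 1370919) = √(-1206318767/880) = I*√66347532185/220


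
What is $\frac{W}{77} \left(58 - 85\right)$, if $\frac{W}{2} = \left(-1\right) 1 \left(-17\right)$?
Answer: $- \frac{918}{77} \approx -11.922$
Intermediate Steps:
$W = 34$ ($W = 2 \left(-1\right) 1 \left(-17\right) = 2 \left(\left(-1\right) \left(-17\right)\right) = 2 \cdot 17 = 34$)
$\frac{W}{77} \left(58 - 85\right) = \frac{34}{77} \left(58 - 85\right) = 34 \cdot \frac{1}{77} \left(-27\right) = \frac{34}{77} \left(-27\right) = - \frac{918}{77}$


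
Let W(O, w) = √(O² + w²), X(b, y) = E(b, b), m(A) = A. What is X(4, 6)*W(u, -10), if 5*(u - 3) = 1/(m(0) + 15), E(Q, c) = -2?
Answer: -4*√153394/75 ≈ -20.888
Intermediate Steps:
X(b, y) = -2
u = 226/75 (u = 3 + 1/(5*(0 + 15)) = 3 + (⅕)/15 = 3 + (⅕)*(1/15) = 3 + 1/75 = 226/75 ≈ 3.0133)
X(4, 6)*W(u, -10) = -2*√((226/75)² + (-10)²) = -2*√(51076/5625 + 100) = -4*√153394/75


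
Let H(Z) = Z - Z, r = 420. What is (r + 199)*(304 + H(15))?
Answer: 188176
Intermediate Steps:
H(Z) = 0
(r + 199)*(304 + H(15)) = (420 + 199)*(304 + 0) = 619*304 = 188176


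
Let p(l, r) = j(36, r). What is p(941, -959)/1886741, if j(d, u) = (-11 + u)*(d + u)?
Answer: 895310/1886741 ≈ 0.47453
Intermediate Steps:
p(l, r) = -396 + r² + 25*r (p(l, r) = r² - 11*36 - 11*r + 36*r = r² - 396 - 11*r + 36*r = -396 + r² + 25*r)
p(941, -959)/1886741 = (-396 + (-959)² + 25*(-959))/1886741 = (-396 + 919681 - 23975)*(1/1886741) = 895310*(1/1886741) = 895310/1886741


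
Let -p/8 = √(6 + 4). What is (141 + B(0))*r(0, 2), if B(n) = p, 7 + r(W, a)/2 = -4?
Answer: -3102 + 176*√10 ≈ -2545.4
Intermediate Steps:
r(W, a) = -22 (r(W, a) = -14 + 2*(-4) = -14 - 8 = -22)
p = -8*√10 (p = -8*√(6 + 4) = -8*√10 ≈ -25.298)
B(n) = -8*√10
(141 + B(0))*r(0, 2) = (141 - 8*√10)*(-22) = -3102 + 176*√10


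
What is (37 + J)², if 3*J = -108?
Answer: 1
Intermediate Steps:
J = -36 (J = (⅓)*(-108) = -36)
(37 + J)² = (37 - 36)² = 1² = 1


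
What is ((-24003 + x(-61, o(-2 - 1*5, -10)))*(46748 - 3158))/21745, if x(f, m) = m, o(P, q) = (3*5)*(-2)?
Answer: -209519694/4349 ≈ -48177.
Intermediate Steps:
o(P, q) = -30 (o(P, q) = 15*(-2) = -30)
((-24003 + x(-61, o(-2 - 1*5, -10)))*(46748 - 3158))/21745 = ((-24003 - 30)*(46748 - 3158))/21745 = -24033*43590*(1/21745) = -1047598470*1/21745 = -209519694/4349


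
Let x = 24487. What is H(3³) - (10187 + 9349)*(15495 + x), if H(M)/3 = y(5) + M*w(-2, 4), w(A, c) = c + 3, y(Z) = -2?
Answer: -781087791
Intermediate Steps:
w(A, c) = 3 + c
H(M) = -6 + 21*M (H(M) = 3*(-2 + M*(3 + 4)) = 3*(-2 + M*7) = 3*(-2 + 7*M) = -6 + 21*M)
H(3³) - (10187 + 9349)*(15495 + x) = (-6 + 21*3³) - (10187 + 9349)*(15495 + 24487) = (-6 + 21*27) - 19536*39982 = (-6 + 567) - 1*781088352 = 561 - 781088352 = -781087791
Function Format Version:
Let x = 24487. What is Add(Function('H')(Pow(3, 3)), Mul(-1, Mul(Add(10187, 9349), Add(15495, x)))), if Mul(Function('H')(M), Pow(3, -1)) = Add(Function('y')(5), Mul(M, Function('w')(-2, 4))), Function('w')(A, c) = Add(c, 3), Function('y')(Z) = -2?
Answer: -781087791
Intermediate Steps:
Function('w')(A, c) = Add(3, c)
Function('H')(M) = Add(-6, Mul(21, M)) (Function('H')(M) = Mul(3, Add(-2, Mul(M, Add(3, 4)))) = Mul(3, Add(-2, Mul(M, 7))) = Mul(3, Add(-2, Mul(7, M))) = Add(-6, Mul(21, M)))
Add(Function('H')(Pow(3, 3)), Mul(-1, Mul(Add(10187, 9349), Add(15495, x)))) = Add(Add(-6, Mul(21, Pow(3, 3))), Mul(-1, Mul(Add(10187, 9349), Add(15495, 24487)))) = Add(Add(-6, Mul(21, 27)), Mul(-1, Mul(19536, 39982))) = Add(Add(-6, 567), Mul(-1, 781088352)) = Add(561, -781088352) = -781087791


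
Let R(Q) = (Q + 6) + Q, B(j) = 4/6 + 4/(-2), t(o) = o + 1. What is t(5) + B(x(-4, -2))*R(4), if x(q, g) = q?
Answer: -38/3 ≈ -12.667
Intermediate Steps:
t(o) = 1 + o
B(j) = -4/3 (B(j) = 4*(⅙) + 4*(-½) = ⅔ - 2 = -4/3)
R(Q) = 6 + 2*Q (R(Q) = (6 + Q) + Q = 6 + 2*Q)
t(5) + B(x(-4, -2))*R(4) = (1 + 5) - 4*(6 + 2*4)/3 = 6 - 4*(6 + 8)/3 = 6 - 4/3*14 = 6 - 56/3 = -38/3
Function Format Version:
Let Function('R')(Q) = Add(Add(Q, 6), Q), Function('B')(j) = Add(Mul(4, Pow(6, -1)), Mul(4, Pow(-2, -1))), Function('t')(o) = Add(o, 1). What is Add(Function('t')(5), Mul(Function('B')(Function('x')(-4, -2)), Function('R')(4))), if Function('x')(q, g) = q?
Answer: Rational(-38, 3) ≈ -12.667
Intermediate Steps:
Function('t')(o) = Add(1, o)
Function('B')(j) = Rational(-4, 3) (Function('B')(j) = Add(Mul(4, Rational(1, 6)), Mul(4, Rational(-1, 2))) = Add(Rational(2, 3), -2) = Rational(-4, 3))
Function('R')(Q) = Add(6, Mul(2, Q)) (Function('R')(Q) = Add(Add(6, Q), Q) = Add(6, Mul(2, Q)))
Add(Function('t')(5), Mul(Function('B')(Function('x')(-4, -2)), Function('R')(4))) = Add(Add(1, 5), Mul(Rational(-4, 3), Add(6, Mul(2, 4)))) = Add(6, Mul(Rational(-4, 3), Add(6, 8))) = Add(6, Mul(Rational(-4, 3), 14)) = Add(6, Rational(-56, 3)) = Rational(-38, 3)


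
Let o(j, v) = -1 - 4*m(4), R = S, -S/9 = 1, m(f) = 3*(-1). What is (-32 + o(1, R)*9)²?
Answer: 4489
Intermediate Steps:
m(f) = -3
S = -9 (S = -9*1 = -9)
R = -9
o(j, v) = 11 (o(j, v) = -1 - 4*(-3) = -1 + 12 = 11)
(-32 + o(1, R)*9)² = (-32 + 11*9)² = (-32 + 99)² = 67² = 4489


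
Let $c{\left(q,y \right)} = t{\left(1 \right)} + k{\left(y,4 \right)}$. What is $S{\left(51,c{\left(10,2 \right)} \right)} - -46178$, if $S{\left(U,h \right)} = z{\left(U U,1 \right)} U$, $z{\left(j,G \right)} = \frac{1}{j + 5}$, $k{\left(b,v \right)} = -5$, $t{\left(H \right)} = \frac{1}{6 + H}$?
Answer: $\frac{120339919}{2606} \approx 46178.0$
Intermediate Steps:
$z{\left(j,G \right)} = \frac{1}{5 + j}$
$c{\left(q,y \right)} = - \frac{34}{7}$ ($c{\left(q,y \right)} = \frac{1}{6 + 1} - 5 = \frac{1}{7} - 5 = - \frac{34}{7}$)
$S{\left(U,h \right)} = \frac{U}{5 + U^{2}}$ ($S{\left(U,h \right)} = \frac{U}{5 + U U} = \frac{U}{5 + U^{2}}$)
$S{\left(51,c{\left(10,2 \right)} \right)} - -46178 = \frac{51}{5 + 51^{2}} - -46178 = \frac{51}{5 + 2601} + 46178 = \frac{51}{2606} + 46178 = \frac{120339919}{2606}$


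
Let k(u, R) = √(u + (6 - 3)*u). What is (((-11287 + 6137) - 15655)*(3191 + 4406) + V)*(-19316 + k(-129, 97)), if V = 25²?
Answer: 3052989607360 - 316109920*I*√129 ≈ 3.053e+12 - 3.5903e+9*I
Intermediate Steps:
k(u, R) = 2*√u (k(u, R) = √(u + 3*u) = √(4*u) = 2*√u)
V = 625
(((-11287 + 6137) - 15655)*(3191 + 4406) + V)*(-19316 + k(-129, 97)) = (((-11287 + 6137) - 15655)*(3191 + 4406) + 625)*(-19316 + 2*√(-129)) = ((-5150 - 15655)*7597 + 625)*(-19316 + 2*(I*√129)) = (-20805*7597 + 625)*(-19316 + 2*I*√129) = (-158055585 + 625)*(-19316 + 2*I*√129) = -158054960*(-19316 + 2*I*√129) = 3052989607360 - 316109920*I*√129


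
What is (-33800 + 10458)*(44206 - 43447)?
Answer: -17716578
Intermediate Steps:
(-33800 + 10458)*(44206 - 43447) = -23342*759 = -17716578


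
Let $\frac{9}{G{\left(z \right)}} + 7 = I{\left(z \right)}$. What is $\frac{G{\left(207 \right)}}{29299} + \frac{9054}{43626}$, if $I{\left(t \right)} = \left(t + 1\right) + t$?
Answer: $\frac{6012879789}{28972491944} \approx 0.20754$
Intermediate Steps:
$I{\left(t \right)} = 1 + 2 t$ ($I{\left(t \right)} = \left(1 + t\right) + t = 1 + 2 t$)
$G{\left(z \right)} = \frac{9}{-6 + 2 z}$ ($G{\left(z \right)} = \frac{9}{-7 + \left(1 + 2 z\right)} = \frac{9}{-6 + 2 z}$)
$\frac{G{\left(207 \right)}}{29299} + \frac{9054}{43626} = \frac{\frac{9}{2} \frac{1}{-3 + 207}}{29299} + \frac{9054}{43626} = \frac{9}{2 \cdot 204} \cdot \frac{1}{29299} + 9054 \cdot \frac{1}{43626} = \frac{9}{2} \cdot \frac{1}{204} \cdot \frac{1}{29299} + \frac{1509}{7271} = \frac{3}{136} \cdot \frac{1}{29299} + \frac{1509}{7271} = \frac{3}{3984664} + \frac{1509}{7271} = \frac{6012879789}{28972491944}$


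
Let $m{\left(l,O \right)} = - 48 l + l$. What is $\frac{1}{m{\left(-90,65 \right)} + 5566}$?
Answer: $\frac{1}{9796} \approx 0.00010208$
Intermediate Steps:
$m{\left(l,O \right)} = - 47 l$
$\frac{1}{m{\left(-90,65 \right)} + 5566} = \frac{1}{\left(-47\right) \left(-90\right) + 5566} = \frac{1}{4230 + 5566} = \frac{1}{9796}$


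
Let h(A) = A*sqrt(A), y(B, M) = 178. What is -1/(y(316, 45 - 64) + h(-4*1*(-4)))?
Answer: -1/242 ≈ -0.0041322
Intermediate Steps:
h(A) = A**(3/2)
-1/(y(316, 45 - 64) + h(-4*1*(-4))) = -1/(178 + (-4*1*(-4))**(3/2)) = -1/(178 + (-4*(-4))**(3/2)) = -1/(178 + 16**(3/2)) = -1/(178 + 64) = -1/242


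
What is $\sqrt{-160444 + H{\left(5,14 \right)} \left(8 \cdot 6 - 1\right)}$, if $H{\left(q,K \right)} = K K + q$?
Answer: $i \sqrt{150997} \approx 388.58 i$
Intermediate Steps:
$H{\left(q,K \right)} = q + K^{2}$ ($H{\left(q,K \right)} = K^{2} + q = q + K^{2}$)
$\sqrt{-160444 + H{\left(5,14 \right)} \left(8 \cdot 6 - 1\right)} = \sqrt{-160444 + \left(5 + 14^{2}\right) \left(8 \cdot 6 - 1\right)} = \sqrt{-160444 + \left(5 + 196\right) \left(48 - 1\right)} = \sqrt{-160444 + 201 \cdot 47} = \sqrt{-160444 + 9447} = \sqrt{-150997} = i \sqrt{150997}$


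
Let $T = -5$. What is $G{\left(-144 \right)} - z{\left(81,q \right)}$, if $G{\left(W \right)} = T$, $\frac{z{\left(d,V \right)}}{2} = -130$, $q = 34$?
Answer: $255$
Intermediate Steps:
$z{\left(d,V \right)} = -260$ ($z{\left(d,V \right)} = 2 \left(-130\right) = -260$)
$G{\left(W \right)} = -5$
$G{\left(-144 \right)} - z{\left(81,q \right)} = -5 - -260 = -5 + 260 = 255$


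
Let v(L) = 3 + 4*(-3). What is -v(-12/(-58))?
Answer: 9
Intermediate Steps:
v(L) = -9 (v(L) = 3 - 12 = -9)
-v(-12/(-58)) = -1*(-9) = 9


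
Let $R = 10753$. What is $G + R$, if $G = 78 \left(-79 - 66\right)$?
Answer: $-557$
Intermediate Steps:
$G = -11310$ ($G = 78 \left(-145\right) = -11310$)
$G + R = -11310 + 10753 = -557$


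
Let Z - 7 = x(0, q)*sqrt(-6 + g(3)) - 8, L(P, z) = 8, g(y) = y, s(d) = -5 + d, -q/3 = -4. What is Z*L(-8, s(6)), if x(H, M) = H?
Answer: -8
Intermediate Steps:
q = 12 (q = -3*(-4) = 12)
Z = -1 (Z = 7 + (0*sqrt(-6 + 3) - 8) = 7 + (0*sqrt(-3) - 8) = 7 + (0*(I*sqrt(3)) - 8) = 7 + (0 - 8) = 7 - 8 = -1)
Z*L(-8, s(6)) = -1*8 = -8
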